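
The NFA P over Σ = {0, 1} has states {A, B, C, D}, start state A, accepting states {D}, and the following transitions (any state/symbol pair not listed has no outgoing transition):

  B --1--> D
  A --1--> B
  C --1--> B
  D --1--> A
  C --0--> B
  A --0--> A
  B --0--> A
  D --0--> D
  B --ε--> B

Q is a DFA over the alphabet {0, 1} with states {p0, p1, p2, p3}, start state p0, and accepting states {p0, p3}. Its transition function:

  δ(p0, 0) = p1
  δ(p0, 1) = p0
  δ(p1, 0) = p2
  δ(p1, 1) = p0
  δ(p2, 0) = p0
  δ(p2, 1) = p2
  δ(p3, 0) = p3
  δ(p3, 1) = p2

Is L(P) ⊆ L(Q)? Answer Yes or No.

No

The string 110 is in L(P) but not in L(Q).
So L(P) ⊄ L(Q).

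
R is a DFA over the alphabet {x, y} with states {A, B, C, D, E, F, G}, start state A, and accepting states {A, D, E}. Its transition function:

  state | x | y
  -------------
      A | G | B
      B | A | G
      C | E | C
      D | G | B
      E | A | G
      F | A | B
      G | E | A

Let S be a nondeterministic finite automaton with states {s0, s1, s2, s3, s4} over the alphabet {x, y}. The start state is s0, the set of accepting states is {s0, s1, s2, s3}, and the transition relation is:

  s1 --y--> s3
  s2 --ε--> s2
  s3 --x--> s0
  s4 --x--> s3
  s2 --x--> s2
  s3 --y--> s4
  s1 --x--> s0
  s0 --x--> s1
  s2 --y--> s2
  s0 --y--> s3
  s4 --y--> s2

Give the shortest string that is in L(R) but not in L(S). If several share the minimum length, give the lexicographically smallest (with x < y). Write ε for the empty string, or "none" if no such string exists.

The string xxyy is accepted by R but not by S.
No shorter string lies in the difference, and xxyy is the lexicographically first length-4 string in L(R) \ L(S).

xxyy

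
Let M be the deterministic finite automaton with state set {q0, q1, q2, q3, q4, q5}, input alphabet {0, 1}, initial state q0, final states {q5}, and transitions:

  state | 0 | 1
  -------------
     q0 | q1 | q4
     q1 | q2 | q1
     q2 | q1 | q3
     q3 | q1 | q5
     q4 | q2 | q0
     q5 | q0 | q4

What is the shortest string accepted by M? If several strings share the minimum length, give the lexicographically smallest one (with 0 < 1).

A breadth-first search from q0 reaches an accepting state first via the path q0 → q1 → q2 → q3 → q5 on input 0011.
No string of length < 4 is accepted (BFS exhausts all shorter strings without reaching an accepting state), and 0011 is the lexicographically least accepting string of length 4.

0011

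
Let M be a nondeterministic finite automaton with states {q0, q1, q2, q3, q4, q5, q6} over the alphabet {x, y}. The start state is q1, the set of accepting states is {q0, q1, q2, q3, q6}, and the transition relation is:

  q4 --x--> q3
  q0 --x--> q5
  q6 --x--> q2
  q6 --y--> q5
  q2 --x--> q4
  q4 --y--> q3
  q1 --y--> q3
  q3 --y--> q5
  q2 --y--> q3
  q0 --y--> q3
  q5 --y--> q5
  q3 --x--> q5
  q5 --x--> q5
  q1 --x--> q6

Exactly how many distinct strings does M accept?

7

The useful subgraph on states {q1, q2, q3, q4, q6} is acyclic, so L(M) is finite; the longest accepting path visits 5 useful states, giving maximum string length 4.
Counting accepting paths from q1 by length: 1 of length 0, 2 of length 1, 1 of length 2, 1 of length 3, 2 of length 4. Total 7.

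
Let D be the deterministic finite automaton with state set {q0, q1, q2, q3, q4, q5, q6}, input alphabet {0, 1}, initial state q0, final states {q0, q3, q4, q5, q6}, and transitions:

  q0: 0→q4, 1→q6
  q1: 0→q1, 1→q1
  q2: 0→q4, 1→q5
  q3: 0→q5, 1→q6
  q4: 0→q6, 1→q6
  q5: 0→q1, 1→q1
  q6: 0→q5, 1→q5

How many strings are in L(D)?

The useful subgraph on states {q0, q4, q5, q6} is acyclic, so L(D) is finite; the longest accepting path visits 4 useful states, giving maximum string length 3.
Counting accepting paths from q0 by length: 1 of length 0, 2 of length 1, 4 of length 2, 4 of length 3. Total 11.

11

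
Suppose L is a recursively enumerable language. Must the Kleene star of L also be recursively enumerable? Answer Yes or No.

Dovetail over all factorisations of the input into blocks and all step bounds, running the recogniser for L on every block of a factorisation; accept if some factorisation has all of its blocks accepted.
So the recursively enumerable languages are closed under Kleene star.

Yes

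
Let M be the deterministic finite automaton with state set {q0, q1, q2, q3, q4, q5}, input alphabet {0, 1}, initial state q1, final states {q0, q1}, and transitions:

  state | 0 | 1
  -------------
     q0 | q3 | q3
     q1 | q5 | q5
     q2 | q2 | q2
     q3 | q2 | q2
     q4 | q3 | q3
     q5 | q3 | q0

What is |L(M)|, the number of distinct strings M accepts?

3

The useful subgraph on states {q0, q1, q5} is acyclic, so L(M) is finite; the longest accepting path visits 3 useful states, giving maximum string length 2.
Counting accepting paths from q1 by length: 1 of length 0, 2 of length 2. Total 3.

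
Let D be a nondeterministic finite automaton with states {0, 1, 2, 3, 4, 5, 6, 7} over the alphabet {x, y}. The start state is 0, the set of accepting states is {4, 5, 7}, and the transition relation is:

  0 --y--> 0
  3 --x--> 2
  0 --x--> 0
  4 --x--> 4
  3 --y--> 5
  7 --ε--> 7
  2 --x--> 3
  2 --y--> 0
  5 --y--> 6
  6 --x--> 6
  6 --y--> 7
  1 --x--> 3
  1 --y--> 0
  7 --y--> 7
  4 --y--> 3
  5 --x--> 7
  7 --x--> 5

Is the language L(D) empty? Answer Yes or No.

The states reachable from the start state are {0}.
None of the accepting states {4, 5, 7} is reachable, so no string is accepted and L(D) = ∅.

Yes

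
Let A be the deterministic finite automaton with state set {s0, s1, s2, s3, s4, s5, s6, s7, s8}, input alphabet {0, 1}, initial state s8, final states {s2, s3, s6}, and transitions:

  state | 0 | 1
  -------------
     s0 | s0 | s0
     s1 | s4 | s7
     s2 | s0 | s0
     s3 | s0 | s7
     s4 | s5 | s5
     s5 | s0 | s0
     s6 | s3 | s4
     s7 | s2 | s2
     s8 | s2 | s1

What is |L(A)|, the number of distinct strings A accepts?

3

The useful subgraph on states {s1, s2, s7, s8} is acyclic, so L(A) is finite; the longest accepting path visits 4 useful states, giving maximum string length 3.
Counting accepting paths from s8 by length: 1 of length 1, 2 of length 3. Total 3.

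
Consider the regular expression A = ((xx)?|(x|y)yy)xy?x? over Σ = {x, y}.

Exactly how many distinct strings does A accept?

The expression has no Kleene star, so L(A) is finite. Expanding the alternatives gives {x, xx, xy, xxx, xyx, xxxx, xxxy, xyyx, yyyx, xxxyx, xyyxx, xyyxy, …}.
That is 1 of length 1, 2 of length 2, 2 of length 3, 4 of length 4, 5 of length 5, 2 of length 6: 16 strings in all.

16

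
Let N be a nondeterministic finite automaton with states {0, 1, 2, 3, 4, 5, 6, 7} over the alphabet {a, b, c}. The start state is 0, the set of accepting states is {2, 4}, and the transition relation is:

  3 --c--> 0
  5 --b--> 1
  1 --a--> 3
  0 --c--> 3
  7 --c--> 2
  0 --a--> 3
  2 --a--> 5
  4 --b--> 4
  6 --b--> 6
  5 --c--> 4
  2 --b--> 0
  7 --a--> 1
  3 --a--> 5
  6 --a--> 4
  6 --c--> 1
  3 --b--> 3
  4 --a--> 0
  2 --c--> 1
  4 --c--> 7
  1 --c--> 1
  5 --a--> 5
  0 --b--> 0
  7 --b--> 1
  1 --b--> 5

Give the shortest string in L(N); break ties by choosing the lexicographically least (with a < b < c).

A breadth-first search from 0 reaches an accepting state first via the path 0 → 3 → 5 → 4 on input aac.
No string of length < 3 is accepted (BFS exhausts all shorter strings without reaching an accepting state), and aac is the lexicographically least accepting string of length 3.

aac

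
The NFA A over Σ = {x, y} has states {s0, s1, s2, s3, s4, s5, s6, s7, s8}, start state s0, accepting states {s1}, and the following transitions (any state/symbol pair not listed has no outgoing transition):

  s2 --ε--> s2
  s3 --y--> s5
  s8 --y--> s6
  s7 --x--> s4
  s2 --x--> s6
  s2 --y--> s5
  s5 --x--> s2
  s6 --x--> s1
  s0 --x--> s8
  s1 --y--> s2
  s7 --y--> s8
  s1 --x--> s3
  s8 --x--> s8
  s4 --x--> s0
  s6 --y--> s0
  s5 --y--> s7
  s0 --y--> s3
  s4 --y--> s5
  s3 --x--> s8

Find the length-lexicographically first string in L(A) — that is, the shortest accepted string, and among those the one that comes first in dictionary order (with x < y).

xyx

A breadth-first search from s0 reaches an accepting state first via the path s0 → s8 → s6 → s1 on input xyx.
No string of length < 3 is accepted (BFS exhausts all shorter strings without reaching an accepting state), and xyx is the lexicographically least accepting string of length 3.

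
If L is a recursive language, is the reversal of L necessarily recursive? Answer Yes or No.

Reverse the input on the tape and then run the decider for L; this halts and accepts exactly Lᴿ.
So the recursive languages are closed under reversal.

Yes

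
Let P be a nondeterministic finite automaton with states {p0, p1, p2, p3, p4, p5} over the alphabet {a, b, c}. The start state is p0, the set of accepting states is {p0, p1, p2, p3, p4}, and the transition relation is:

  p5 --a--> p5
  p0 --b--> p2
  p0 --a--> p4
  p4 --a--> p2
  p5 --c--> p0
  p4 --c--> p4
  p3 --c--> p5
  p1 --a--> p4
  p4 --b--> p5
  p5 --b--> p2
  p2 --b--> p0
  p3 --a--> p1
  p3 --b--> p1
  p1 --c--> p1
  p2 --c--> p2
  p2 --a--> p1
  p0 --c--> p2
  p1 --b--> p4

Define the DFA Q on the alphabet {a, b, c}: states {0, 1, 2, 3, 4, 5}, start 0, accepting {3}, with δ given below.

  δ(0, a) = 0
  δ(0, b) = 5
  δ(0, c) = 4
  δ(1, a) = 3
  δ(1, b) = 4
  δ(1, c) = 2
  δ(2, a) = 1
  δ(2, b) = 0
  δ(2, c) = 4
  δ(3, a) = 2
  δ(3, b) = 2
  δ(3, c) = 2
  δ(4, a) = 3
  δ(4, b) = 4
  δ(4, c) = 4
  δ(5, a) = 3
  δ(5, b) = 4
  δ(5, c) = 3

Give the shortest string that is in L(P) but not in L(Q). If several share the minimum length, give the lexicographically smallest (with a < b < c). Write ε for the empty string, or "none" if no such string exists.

The empty string ε is accepted by P but not by Q.
Since ε is the unique shortest string, it is the required witness.

ε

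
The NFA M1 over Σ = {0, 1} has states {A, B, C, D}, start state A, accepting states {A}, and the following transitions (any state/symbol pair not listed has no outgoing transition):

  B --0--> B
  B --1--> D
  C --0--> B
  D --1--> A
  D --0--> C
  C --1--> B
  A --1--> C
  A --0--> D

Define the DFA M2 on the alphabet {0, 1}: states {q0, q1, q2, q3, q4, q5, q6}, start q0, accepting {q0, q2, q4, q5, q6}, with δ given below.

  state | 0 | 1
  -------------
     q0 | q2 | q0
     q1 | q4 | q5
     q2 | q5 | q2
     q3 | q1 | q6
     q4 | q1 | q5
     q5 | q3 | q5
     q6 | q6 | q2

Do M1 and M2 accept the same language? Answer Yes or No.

The string 0 is accepted by M2 but rejected by M1.
So L(M1) ≠ L(M2).

No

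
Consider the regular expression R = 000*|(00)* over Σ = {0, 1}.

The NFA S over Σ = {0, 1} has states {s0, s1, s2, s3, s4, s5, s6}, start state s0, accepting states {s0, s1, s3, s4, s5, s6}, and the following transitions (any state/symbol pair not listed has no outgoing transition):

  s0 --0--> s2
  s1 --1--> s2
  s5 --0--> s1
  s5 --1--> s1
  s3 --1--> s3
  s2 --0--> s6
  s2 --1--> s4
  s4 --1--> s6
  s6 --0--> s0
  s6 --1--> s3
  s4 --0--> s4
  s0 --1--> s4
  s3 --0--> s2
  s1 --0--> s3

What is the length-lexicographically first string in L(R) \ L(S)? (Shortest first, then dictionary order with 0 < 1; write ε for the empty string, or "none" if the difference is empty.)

The string 0000 is accepted by R but not by S.
No shorter string lies in the difference, and 0000 is the lexicographically first length-4 string in L(R) \ L(S).

0000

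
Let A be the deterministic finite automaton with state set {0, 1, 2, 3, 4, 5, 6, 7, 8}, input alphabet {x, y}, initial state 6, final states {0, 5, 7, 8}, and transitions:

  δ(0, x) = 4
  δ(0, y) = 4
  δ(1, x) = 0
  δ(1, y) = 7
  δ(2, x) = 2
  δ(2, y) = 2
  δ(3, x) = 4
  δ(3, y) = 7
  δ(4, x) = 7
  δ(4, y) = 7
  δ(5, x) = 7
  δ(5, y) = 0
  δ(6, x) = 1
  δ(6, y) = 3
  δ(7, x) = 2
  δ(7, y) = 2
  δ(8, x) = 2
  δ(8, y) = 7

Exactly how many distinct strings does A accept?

The useful subgraph on states {0, 1, 3, 4, 6, 7} is acyclic, so L(A) is finite; the longest accepting path visits 5 useful states, giving maximum string length 4.
Counting accepting paths from 6 by length: 3 of length 2, 2 of length 3, 4 of length 4. Total 9.

9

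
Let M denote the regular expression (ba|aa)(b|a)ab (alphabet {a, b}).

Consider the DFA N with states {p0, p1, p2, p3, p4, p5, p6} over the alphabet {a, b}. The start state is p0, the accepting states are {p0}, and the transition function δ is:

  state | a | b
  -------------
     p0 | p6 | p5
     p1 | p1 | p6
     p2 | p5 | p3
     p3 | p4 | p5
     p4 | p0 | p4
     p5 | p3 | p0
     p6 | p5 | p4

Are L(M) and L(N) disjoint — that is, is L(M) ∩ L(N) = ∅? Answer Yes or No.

Yes

Converting the expression M to a DFA (subset construction, then merging equivalent states) gives the minimal DFA with states {m0, m1, m2, m3, m4, m5, m6}, start state m0, accepting states {m6} and transitions m0: a→m1, b→m1; m1: a→m2, b→m3; m2: a→m4, b→m4; m3: a→m3, b→m3; m4: a→m5, b→m3; m5: a→m3, b→m6; m6: a→m3, b→m3.
Exploring the product automaton M × N from the start pair (m0, p0), following both machines on each input symbol, reaches 20 state pairs: (m0, p0), (m1, p6), (m1, p5), (m2, p5), (m3, p4), (m2, p3), (m3, p0), (m4, p3), (m4, p0), (m4, p4), (m4, p5), (m3, p6), (m3, p5), (m5, p4), (m5, p6), (m5, p0), (m5, p3), (m3, p3), (m6, p4), (m6, p5).
M accepts in {m6} and N accepts in {p0}; no reachable pair has both components accepting, so no string drives both machines to acceptance simultaneously and L(M) ∩ L(N) = ∅.
So no string is accepted by both, and the intersection is empty.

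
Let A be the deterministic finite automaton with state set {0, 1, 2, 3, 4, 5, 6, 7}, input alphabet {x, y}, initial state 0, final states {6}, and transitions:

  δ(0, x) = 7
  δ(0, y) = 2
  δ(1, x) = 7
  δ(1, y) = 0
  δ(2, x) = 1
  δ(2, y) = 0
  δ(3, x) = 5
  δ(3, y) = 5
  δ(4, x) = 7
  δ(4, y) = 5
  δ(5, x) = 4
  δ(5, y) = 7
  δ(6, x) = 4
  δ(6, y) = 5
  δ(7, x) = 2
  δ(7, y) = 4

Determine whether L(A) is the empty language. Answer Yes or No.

The states reachable from the start state are {0, 1, 2, 4, 5, 7}.
None of the accepting states {6} is reachable, so no string is accepted and L(A) = ∅.

Yes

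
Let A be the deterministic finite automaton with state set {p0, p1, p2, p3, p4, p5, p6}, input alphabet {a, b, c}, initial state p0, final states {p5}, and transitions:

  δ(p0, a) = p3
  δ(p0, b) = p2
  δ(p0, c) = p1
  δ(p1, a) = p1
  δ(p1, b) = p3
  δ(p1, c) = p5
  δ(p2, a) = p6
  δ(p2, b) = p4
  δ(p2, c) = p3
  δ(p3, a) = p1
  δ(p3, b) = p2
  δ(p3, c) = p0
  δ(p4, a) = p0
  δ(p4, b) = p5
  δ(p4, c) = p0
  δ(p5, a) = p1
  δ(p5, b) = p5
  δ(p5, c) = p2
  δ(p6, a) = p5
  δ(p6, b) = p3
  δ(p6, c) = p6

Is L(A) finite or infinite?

State p1 is reachable from the start and can reach an accepting state, and it lies on the cycle p1 → p1.
Traversing that cycle any number of times yields accepted strings of unbounded length, so the language is infinite.

infinite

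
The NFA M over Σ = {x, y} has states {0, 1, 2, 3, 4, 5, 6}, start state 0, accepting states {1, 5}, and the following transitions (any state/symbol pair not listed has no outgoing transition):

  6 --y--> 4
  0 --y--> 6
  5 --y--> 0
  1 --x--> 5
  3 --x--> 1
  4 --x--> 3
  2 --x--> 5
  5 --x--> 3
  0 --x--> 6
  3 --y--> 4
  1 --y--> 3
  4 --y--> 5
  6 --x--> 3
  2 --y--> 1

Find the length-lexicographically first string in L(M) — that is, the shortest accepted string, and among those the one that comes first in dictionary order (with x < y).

A breadth-first search from 0 reaches an accepting state first via the path 0 → 6 → 3 → 1 on input xxx.
No string of length < 3 is accepted (BFS exhausts all shorter strings without reaching an accepting state), and xxx is the lexicographically least accepting string of length 3.

xxx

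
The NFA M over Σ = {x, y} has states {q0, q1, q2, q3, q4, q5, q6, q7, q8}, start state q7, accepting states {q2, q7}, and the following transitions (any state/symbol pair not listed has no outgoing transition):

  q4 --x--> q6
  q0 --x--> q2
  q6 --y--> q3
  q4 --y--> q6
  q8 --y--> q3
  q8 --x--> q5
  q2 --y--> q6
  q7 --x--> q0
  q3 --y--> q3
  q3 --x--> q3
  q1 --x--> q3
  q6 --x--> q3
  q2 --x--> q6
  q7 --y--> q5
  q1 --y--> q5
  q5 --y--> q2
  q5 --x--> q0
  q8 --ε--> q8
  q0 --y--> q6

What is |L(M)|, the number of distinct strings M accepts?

4

The useful subgraph on states {q0, q2, q5, q7} is acyclic, so L(M) is finite; the longest accepting path visits 4 useful states, giving maximum string length 3.
Counting accepting paths from q7 by length: 1 of length 0, 2 of length 2, 1 of length 3. Total 4.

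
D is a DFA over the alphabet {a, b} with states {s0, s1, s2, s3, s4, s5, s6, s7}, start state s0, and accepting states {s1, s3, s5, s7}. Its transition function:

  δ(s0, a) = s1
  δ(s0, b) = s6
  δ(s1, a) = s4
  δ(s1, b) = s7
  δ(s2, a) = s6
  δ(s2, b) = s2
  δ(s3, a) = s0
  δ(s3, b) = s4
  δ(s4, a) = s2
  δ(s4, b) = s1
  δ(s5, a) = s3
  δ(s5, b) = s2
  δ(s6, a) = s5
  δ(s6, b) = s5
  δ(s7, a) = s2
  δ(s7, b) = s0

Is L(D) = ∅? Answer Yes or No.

The string a is accepted: the run s0 → s1 ends in the accepting state s1.
Since at least one string is accepted, L(D) is not empty.

No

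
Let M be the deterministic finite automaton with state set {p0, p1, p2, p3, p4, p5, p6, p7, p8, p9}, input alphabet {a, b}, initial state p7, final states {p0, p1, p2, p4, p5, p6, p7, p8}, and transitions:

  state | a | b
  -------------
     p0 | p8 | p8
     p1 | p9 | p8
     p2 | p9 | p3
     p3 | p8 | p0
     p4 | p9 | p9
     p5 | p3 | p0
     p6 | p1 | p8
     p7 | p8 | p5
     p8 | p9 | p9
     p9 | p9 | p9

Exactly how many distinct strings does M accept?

10

The useful subgraph on states {p0, p3, p5, p7, p8} is acyclic, so L(M) is finite; the longest accepting path visits 5 useful states, giving maximum string length 4.
Counting accepting paths from p7 by length: 1 of length 0, 2 of length 1, 1 of length 2, 4 of length 3, 2 of length 4. Total 10.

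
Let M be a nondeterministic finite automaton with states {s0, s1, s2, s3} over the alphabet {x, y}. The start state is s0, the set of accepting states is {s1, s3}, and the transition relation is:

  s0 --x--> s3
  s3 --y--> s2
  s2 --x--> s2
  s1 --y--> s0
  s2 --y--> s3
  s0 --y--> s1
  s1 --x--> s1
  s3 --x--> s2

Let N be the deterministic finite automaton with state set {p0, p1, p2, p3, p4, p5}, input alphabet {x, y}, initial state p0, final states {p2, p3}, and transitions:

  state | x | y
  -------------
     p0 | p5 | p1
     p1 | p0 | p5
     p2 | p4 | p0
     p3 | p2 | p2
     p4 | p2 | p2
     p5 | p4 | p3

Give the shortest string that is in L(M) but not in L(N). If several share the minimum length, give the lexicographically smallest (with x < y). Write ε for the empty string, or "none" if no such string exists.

The string x is accepted by M but not by N.
No shorter string lies in the difference, and x is the lexicographically first length-1 string in L(M) \ L(N).

x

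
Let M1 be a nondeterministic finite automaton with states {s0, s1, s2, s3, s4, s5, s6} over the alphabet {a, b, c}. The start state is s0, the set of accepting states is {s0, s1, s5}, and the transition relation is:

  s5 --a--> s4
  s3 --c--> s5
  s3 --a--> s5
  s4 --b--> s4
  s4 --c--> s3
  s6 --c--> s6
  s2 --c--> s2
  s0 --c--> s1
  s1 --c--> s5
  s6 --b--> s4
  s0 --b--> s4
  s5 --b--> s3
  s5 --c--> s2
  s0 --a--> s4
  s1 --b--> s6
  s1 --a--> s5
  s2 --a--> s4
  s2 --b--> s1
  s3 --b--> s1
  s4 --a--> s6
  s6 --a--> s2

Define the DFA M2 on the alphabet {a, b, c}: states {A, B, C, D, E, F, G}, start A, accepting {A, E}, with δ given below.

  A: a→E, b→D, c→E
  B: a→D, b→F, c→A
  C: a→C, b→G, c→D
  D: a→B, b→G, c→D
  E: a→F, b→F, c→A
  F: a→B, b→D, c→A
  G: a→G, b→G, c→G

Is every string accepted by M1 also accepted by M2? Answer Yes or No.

The string ca is in L(M1) but not in L(M2).
So L(M1) ⊄ L(M2).

No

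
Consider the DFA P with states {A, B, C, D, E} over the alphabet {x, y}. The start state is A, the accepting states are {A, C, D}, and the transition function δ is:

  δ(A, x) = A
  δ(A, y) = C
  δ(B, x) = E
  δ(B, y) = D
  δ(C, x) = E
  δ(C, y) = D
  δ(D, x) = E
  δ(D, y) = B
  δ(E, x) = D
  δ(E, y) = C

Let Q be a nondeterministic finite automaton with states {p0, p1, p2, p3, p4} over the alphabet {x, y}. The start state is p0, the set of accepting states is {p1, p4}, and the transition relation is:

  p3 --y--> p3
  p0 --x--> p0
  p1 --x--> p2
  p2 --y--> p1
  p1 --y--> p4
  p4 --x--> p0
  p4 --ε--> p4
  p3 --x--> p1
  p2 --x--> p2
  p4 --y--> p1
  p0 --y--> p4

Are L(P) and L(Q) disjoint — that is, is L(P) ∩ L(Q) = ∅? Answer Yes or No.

The string y is accepted by both P and Q.
Hence L(P) ∩ L(Q) ≠ ∅.

No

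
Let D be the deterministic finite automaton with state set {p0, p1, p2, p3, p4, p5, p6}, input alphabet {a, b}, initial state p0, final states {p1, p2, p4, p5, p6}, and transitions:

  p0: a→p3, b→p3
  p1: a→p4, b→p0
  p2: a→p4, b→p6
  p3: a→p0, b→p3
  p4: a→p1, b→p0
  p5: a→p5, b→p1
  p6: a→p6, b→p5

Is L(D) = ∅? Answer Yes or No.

Yes

The states reachable from the start state are {p0, p3}.
None of the accepting states {p1, p2, p4, p5, p6} is reachable, so no string is accepted and L(D) = ∅.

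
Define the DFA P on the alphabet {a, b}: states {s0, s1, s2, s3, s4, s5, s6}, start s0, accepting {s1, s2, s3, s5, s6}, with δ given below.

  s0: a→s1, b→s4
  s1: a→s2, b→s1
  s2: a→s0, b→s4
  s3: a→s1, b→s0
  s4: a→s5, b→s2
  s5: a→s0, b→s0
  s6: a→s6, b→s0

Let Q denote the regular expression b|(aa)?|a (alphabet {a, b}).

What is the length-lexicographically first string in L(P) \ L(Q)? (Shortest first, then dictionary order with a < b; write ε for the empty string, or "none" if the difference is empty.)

The string ab is accepted by P but not by Q.
No shorter string lies in the difference, and ab is the lexicographically first length-2 string in L(P) \ L(Q).

ab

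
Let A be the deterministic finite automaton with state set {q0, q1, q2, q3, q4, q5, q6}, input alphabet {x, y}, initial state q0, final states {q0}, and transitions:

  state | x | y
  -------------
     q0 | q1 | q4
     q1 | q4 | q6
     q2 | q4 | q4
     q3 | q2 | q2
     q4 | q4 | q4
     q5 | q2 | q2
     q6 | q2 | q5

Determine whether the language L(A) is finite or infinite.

finite

The useful states (reachable from q0 and able to reach an accepting state) are {q0}.
Restricted to these states the transition graph has no cycle, so every accepting path has bounded length and L is finite.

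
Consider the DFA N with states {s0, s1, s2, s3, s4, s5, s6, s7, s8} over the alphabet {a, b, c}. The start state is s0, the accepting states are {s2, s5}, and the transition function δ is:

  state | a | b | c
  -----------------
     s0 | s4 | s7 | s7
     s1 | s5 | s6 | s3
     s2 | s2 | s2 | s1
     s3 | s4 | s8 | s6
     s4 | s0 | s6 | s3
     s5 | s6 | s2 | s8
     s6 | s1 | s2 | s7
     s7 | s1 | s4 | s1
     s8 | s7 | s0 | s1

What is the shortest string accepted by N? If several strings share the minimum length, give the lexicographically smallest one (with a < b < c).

A breadth-first search from s0 reaches an accepting state first via the path s0 → s4 → s6 → s2 on input abb.
No string of length < 3 is accepted (BFS exhausts all shorter strings without reaching an accepting state), and abb is the lexicographically least accepting string of length 3.

abb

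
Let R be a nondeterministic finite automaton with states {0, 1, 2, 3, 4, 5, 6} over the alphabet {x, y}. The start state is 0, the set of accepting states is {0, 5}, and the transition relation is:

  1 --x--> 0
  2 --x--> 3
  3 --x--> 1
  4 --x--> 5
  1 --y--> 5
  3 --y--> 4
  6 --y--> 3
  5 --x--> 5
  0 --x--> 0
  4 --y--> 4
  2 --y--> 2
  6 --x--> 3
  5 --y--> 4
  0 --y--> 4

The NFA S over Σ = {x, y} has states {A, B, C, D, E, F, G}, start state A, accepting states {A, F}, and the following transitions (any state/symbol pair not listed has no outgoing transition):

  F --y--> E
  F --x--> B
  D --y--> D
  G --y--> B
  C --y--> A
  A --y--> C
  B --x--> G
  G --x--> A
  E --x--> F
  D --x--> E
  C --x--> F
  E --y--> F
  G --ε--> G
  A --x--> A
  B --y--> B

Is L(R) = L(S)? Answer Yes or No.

No

The string yxx is accepted by R but rejected by S.
So L(R) ≠ L(S).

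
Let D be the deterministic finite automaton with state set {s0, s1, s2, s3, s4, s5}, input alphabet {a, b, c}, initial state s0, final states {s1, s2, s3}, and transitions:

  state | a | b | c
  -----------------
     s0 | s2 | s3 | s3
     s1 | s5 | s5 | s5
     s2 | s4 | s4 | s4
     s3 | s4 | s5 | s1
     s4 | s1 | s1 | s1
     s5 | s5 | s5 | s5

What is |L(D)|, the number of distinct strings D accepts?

The useful subgraph on states {s0, s1, s2, s3, s4} is acyclic, so L(D) is finite; the longest accepting path visits 4 useful states, giving maximum string length 3.
Counting accepting paths from s0 by length: 3 of length 1, 2 of length 2, 15 of length 3. Total 20.

20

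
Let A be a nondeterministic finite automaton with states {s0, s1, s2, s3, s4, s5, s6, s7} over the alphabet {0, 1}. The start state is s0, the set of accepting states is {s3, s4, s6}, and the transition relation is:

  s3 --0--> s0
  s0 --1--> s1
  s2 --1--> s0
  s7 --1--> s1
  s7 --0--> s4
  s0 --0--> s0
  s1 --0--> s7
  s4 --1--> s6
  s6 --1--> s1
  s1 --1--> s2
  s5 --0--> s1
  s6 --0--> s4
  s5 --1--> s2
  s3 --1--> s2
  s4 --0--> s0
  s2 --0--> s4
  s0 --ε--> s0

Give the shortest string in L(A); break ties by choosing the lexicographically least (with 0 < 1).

100

A breadth-first search from s0 reaches an accepting state first via the path s0 → s1 → s7 → s4 on input 100.
No string of length < 3 is accepted (BFS exhausts all shorter strings without reaching an accepting state), and 100 is the lexicographically least accepting string of length 3.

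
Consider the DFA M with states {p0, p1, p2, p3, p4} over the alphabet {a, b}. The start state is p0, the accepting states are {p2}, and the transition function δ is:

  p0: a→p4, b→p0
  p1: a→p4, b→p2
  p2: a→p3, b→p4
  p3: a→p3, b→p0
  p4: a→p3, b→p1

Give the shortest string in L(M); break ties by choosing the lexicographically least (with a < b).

abb

A breadth-first search from p0 reaches an accepting state first via the path p0 → p4 → p1 → p2 on input abb.
No string of length < 3 is accepted (BFS exhausts all shorter strings without reaching an accepting state), and abb is the lexicographically least accepting string of length 3.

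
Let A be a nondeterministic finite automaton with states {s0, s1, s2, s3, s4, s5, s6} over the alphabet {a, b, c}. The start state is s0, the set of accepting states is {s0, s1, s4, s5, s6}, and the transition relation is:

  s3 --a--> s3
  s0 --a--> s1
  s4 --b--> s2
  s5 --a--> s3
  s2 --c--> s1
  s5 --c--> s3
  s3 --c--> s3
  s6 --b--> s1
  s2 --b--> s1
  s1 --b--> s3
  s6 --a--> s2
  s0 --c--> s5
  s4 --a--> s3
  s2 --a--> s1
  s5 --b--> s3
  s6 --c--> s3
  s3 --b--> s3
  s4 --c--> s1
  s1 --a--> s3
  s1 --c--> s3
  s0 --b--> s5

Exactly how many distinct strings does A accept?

The useful subgraph on states {s0, s1, s5} is acyclic, so L(A) is finite; the longest accepting path visits 2 useful states, giving maximum string length 1.
Counting accepting paths from s0 by length: 1 of length 0, 3 of length 1. Total 4.

4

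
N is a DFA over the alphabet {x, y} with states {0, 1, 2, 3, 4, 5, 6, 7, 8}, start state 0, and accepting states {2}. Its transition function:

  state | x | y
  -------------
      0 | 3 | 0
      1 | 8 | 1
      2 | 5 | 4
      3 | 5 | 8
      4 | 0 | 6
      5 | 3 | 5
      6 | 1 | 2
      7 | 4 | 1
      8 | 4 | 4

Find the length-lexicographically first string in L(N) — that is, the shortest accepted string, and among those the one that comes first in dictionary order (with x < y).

xyxyy

A breadth-first search from 0 reaches an accepting state first via the path 0 → 3 → 8 → 4 → 6 → 2 on input xyxyy.
No string of length < 5 is accepted (BFS exhausts all shorter strings without reaching an accepting state), and xyxyy is the lexicographically least accepting string of length 5.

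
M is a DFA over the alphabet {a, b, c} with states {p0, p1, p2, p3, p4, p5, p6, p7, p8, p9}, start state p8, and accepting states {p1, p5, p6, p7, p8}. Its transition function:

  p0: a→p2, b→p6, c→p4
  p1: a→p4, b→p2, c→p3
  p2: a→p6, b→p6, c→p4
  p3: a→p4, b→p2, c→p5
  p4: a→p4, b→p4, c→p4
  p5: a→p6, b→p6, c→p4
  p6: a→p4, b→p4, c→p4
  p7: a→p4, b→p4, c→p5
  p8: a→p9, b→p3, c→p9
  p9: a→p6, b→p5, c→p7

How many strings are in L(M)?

22

The useful subgraph on states {p2, p3, p5, p6, p7, p8, p9} is acyclic, so L(M) is finite; the longest accepting path visits 5 useful states, giving maximum string length 4.
Counting accepting paths from p8 by length: 1 of length 0, 7 of length 2, 10 of length 3, 4 of length 4. Total 22.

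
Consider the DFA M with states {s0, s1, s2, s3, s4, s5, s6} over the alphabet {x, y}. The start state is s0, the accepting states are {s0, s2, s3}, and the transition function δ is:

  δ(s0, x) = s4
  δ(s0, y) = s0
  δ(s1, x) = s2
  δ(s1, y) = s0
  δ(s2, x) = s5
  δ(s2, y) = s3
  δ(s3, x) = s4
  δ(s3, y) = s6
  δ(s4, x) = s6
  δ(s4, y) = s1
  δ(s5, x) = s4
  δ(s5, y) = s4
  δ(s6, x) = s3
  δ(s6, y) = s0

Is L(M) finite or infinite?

infinite

State s0 is reachable from the start and can reach an accepting state, and it lies on the cycle s0 → s0.
Traversing that cycle any number of times yields accepted strings of unbounded length, so the language is infinite.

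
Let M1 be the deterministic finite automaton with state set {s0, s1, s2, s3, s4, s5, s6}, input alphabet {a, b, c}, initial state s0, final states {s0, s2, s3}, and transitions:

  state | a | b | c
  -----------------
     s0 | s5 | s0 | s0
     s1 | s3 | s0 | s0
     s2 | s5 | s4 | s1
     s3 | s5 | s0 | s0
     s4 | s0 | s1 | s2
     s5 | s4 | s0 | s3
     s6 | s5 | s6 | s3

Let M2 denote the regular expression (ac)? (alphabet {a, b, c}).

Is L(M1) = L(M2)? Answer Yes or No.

The string b is accepted by M1 but rejected by M2.
So L(M1) ≠ L(M2).

No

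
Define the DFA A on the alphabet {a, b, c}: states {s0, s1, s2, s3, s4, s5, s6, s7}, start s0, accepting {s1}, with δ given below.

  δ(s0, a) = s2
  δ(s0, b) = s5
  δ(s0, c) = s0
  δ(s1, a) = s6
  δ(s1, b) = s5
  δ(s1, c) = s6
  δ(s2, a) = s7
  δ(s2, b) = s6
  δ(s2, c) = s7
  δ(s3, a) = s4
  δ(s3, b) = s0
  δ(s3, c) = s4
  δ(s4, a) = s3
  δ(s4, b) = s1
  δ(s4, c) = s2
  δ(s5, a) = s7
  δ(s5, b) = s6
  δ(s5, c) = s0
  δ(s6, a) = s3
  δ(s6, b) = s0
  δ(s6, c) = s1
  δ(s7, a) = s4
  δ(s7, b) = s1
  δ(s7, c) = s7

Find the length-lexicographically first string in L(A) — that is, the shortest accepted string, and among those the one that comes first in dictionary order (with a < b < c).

A breadth-first search from s0 reaches an accepting state first via the path s0 → s2 → s7 → s1 on input aab.
No string of length < 3 is accepted (BFS exhausts all shorter strings without reaching an accepting state), and aab is the lexicographically least accepting string of length 3.

aab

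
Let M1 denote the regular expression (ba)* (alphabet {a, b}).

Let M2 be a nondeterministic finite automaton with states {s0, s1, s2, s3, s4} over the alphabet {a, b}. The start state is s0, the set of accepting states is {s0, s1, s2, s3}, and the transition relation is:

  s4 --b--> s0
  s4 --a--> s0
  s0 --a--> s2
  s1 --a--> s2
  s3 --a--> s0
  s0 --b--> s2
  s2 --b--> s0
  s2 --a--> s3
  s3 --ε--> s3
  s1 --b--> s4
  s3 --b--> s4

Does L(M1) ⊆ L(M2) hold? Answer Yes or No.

Yes

Converting the expression M1 to a DFA (subset construction, then merging equivalent states) gives the minimal DFA with states {r0, r1, r2}, start state r0, accepting states {r0} and transitions r0: a→r1, b→r2; r1: a→r1, b→r1; r2: a→r0, b→r1.
Exploring the product automaton M1 × M2 from the start pair (r0, s0), following both machines on each input symbol, reaches 8 state pairs: (r0, s0), (r1, s2), (r2, s2), (r1, s3), (r1, s0), (r0, s3), (r1, s4), (r2, s4).
M1 accepts in {r0} and M2 accepts in {s0, s1, s2, s3}. The reachable pairs whose M1-component is accepting are (r0, s0), (r0, s3); in each of them the M2-component is accepting too, so the product for L(M1) \ L(M2) (M1-component accepting, M2-component rejecting) has no reachable accepting pair and the difference is empty.
Hence every string in L(M1) is also in L(M2).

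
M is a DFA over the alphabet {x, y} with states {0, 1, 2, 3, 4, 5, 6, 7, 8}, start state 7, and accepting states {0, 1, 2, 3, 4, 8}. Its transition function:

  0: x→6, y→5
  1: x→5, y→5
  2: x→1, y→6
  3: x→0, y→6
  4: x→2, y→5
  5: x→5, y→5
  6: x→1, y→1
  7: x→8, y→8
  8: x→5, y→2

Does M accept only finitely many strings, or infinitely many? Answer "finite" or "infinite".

finite

The useful states (reachable from 7 and able to reach an accepting state) are {1, 2, 6, 7, 8}.
Restricted to these states the transition graph has no cycle, so every accepting path has bounded length and L is finite.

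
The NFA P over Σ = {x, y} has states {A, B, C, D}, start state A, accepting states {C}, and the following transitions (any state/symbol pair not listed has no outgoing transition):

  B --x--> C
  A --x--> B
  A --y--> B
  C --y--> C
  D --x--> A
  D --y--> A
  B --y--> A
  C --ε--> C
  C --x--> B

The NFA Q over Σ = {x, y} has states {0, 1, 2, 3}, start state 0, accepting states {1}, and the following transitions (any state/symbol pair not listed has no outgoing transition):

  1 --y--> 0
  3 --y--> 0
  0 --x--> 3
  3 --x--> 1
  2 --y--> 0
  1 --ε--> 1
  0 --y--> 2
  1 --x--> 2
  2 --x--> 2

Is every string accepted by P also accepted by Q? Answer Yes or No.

The string yx is in L(P) but not in L(Q).
So L(P) ⊄ L(Q).

No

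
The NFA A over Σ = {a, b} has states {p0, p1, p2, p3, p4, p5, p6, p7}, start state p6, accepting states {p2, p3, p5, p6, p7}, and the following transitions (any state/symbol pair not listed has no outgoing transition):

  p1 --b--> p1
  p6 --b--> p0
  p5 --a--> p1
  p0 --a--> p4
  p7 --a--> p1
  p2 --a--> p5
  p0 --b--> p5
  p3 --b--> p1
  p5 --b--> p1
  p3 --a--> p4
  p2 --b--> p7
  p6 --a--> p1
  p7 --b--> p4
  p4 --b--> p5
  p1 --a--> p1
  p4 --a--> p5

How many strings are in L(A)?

The useful subgraph on states {p0, p4, p5, p6} is acyclic, so L(A) is finite; the longest accepting path visits 4 useful states, giving maximum string length 3.
Counting accepting paths from p6 by length: 1 of length 0, 1 of length 2, 2 of length 3. Total 4.

4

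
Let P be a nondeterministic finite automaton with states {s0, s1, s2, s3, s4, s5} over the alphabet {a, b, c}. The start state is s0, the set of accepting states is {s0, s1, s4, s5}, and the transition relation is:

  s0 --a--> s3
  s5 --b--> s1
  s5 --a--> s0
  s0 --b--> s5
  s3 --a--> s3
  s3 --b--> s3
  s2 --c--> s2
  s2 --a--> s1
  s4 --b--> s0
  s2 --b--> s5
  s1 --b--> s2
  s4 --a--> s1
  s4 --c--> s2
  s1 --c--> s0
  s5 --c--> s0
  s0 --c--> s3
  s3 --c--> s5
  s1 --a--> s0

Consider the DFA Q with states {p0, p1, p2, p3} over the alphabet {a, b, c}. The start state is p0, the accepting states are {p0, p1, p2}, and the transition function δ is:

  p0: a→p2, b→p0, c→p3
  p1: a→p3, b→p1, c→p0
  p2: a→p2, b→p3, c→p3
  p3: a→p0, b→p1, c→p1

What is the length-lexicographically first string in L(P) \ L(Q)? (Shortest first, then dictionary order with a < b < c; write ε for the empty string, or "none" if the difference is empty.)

ac

The string ac is accepted by P but not by Q.
No shorter string lies in the difference, and ac is the lexicographically first length-2 string in L(P) \ L(Q).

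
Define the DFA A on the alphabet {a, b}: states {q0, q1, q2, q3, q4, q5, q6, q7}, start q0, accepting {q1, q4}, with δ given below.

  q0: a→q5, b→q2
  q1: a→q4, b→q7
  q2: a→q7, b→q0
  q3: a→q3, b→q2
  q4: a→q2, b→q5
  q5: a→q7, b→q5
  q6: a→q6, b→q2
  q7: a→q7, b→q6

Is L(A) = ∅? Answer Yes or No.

Yes

The states reachable from the start state are {q0, q2, q5, q6, q7}.
None of the accepting states {q1, q4} is reachable, so no string is accepted and L(A) = ∅.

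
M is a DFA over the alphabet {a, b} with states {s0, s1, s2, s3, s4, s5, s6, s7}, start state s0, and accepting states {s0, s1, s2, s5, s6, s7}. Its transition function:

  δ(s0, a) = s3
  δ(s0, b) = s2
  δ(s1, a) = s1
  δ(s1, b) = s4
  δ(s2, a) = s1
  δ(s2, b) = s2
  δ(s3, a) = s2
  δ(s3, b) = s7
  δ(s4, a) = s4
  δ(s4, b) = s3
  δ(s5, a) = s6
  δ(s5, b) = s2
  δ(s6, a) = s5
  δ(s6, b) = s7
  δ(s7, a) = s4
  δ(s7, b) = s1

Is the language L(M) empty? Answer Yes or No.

The empty string ε is accepted: the run s0 ends in the accepting state s0.
Since at least one string is accepted, L(M) is not empty.

No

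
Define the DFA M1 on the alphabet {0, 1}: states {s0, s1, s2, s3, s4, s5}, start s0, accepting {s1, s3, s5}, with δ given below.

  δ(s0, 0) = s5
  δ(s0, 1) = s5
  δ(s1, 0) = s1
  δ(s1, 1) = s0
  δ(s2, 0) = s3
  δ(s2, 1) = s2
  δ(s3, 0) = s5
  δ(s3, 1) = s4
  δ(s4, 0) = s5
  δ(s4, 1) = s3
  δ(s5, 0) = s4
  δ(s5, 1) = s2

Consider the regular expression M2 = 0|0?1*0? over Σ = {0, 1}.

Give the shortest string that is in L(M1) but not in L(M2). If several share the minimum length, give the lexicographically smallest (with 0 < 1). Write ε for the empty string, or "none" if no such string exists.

The string 000 is accepted by M1 but not by M2.
No shorter string lies in the difference, and 000 is the lexicographically first length-3 string in L(M1) \ L(M2).

000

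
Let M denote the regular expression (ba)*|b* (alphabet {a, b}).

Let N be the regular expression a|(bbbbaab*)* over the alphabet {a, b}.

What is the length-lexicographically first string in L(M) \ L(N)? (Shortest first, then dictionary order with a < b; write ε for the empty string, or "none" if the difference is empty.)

The string b is accepted by M but not by N.
No shorter string lies in the difference, and b is the lexicographically first length-1 string in L(M) \ L(N).

b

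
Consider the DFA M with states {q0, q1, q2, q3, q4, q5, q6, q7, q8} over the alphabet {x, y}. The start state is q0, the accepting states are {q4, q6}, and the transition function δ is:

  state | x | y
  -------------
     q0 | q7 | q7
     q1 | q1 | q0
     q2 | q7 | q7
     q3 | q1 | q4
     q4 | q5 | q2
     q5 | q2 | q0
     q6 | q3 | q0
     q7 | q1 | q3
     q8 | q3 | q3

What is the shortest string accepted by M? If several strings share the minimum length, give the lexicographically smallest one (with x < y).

xyy

A breadth-first search from q0 reaches an accepting state first via the path q0 → q7 → q3 → q4 on input xyy.
No string of length < 3 is accepted (BFS exhausts all shorter strings without reaching an accepting state), and xyy is the lexicographically least accepting string of length 3.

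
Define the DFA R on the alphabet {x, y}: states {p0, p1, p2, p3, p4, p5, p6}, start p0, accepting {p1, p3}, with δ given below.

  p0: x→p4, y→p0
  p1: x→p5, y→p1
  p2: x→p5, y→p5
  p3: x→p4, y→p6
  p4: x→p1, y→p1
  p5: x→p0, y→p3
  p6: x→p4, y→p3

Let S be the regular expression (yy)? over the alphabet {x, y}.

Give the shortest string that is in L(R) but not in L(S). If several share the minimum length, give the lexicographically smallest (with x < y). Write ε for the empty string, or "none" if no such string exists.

xx

The string xx is accepted by R but not by S.
No shorter string lies in the difference, and xx is the lexicographically first length-2 string in L(R) \ L(S).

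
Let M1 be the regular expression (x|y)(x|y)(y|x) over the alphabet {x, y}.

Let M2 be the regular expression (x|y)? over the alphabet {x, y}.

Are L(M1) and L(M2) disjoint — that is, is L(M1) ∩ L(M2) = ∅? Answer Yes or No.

Converting the expression M1 to a DFA (subset construction, then merging equivalent states) gives the minimal DFA with states {r0, r1, r2, r3, r4}, start state r0, accepting states {r3} and transitions r0: x→r1, y→r1; r1: x→r2, y→r2; r2: x→r3, y→r3; r3: x→r4, y→r4; r4: x→r4, y→r4.
Converting the expression M2 to a DFA (subset construction, then merging equivalent states) gives the minimal DFA with states {t0, t1, t2}, start state t0, accepting states {t0, t1} and transitions t0: x→t1, y→t1; t1: x→t2, y→t2; t2: x→t2, y→t2.
Exploring the product automaton M1 × M2 from the start pair (r0, t0), following both machines on each input symbol, reaches 5 state pairs: (r0, t0), (r1, t1), (r2, t2), (r3, t2), (r4, t2).
M1 accepts in {r3} and M2 accepts in {t0, t1}; no reachable pair has both components accepting, so no string drives both machines to acceptance simultaneously and L(M1) ∩ L(M2) = ∅.
So no string is accepted by both, and the intersection is empty.

Yes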